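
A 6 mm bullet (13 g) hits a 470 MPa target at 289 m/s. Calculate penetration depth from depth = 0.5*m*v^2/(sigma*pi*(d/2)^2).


A = pi*(d/2)^2 = pi*(6/2)^2 = 28.2743 mm^2
E = 0.5*m*v^2 = 0.5*0.013*289^2 = 542.886 J
depth = E/(sigma*A) = 542.886 J / (470 MPa * 28.2743 mm^2) = 542.886/(470 * 28.2743) m = 0.0408525 m ≈ 40.85 mm

40.85 mm


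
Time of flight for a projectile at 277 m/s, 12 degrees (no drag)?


T = 2*v0*sin(theta)/g = 2*277*sin(12°)/9.81 = 11.74 s

11.74 s


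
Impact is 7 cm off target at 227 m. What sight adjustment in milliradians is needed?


1 mrad subtends 1 cm per 10 m of range, so adj = error_cm / (dist_m / 10) = 7 / (227/10) = 0.3084 mrad

0.3084 mrad


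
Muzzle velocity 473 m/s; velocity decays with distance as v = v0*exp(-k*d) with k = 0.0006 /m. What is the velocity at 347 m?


v = v0*exp(-k*d) = 473*exp(-0.0006*347) = 384.1 m/s

384.1 m/s


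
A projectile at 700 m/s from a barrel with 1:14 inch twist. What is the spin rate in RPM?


twist_m = 14*0.0254 = 0.3556 m
spin = v/twist = 700/0.3556 = 1968.504 rev/s
RPM = spin*60 = 1968.504*60 ≈ 118110 RPM

118110 RPM


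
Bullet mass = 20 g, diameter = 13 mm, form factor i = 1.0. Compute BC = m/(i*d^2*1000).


BC = m/(i*d^2*1000) = 20/(1.0 * 13^2 * 1000) = 0.0001183

0.0001183


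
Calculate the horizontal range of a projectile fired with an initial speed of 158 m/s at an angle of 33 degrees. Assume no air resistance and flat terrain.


R = v0^2 * sin(2*theta) / g = 158^2 * sin(2*33°) / 9.81 = 2325 m

2325 m


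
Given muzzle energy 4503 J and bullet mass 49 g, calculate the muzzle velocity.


v = sqrt(2*E/m) = sqrt(2*4503/0.049) = 428.7 m/s

428.7 m/s


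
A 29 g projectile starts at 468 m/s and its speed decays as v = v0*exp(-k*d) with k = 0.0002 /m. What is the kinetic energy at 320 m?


v = v0*exp(-k*d) = 468*exp(-0.0002*320) = 438.986 m/s
E = 0.5*m*v^2 = 0.5*0.029*438.986^2 = 2794 J

2794 J


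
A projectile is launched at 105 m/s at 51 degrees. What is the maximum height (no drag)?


H = (v0*sin(theta))^2 / (2g) = (105*sin(51°))^2 / (2*9.81) = 339.4 m

339.4 m


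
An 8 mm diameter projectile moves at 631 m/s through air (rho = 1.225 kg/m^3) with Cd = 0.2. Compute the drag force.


A = pi*(d/2)^2 = pi*(8/2000)^2 = 5.02655e-05 m^2
Fd = 0.5*Cd*rho*A*v^2 = 0.5*0.2*1.225*5.02655e-05*631^2 = 2.452 N

2.452 N


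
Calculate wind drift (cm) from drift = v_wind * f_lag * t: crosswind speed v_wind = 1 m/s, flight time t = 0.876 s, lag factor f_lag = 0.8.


drift = v_wind * lag * t = 1 * 0.8 * 0.876 = 0.7008 m ≈ 70.08 cm

70.08 cm


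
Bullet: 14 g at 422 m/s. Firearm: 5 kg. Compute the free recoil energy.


v_r = m_p*v_p/m_gun = 0.014*422/5 = 1.1816 m/s, E_r = 0.5*m_gun*v_r^2 = 0.5*5*1.1816^2 = 3.49 J

3.49 J


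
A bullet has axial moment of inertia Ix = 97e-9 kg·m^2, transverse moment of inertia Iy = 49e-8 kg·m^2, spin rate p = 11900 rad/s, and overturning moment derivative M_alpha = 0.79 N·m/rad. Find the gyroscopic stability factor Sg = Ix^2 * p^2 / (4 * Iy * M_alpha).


Sg = Ix^2 * p^2 / (4 * Iy * M_alpha) = (97e-9)^2 * 11900^2 / (4 * 49e-8 * 0.79) = 0.8605

0.8605


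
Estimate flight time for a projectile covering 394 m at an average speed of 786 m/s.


t = d/v = 394/786 = 0.5013 s

0.5013 s


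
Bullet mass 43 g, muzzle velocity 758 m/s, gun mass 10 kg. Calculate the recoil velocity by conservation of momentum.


v_recoil = m_p * v_p / m_gun = 0.043 * 758 / 10 = 3.259 m/s

3.259 m/s


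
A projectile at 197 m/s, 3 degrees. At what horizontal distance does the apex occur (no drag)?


R = v0^2*sin(2*theta)/g = 197^2*sin(2*3°)/9.81 = 413.521 m
apex_dist = R/2 = 413.521/2 = 206.8 m

206.8 m


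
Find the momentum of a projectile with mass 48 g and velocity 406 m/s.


p = m*v = 0.048*406 = 19.49 kg·m/s

19.49 kg·m/s


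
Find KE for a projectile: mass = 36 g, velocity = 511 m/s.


E = 0.5*m*v^2 = 0.5*0.036*511^2 = 4700 J

4700 J


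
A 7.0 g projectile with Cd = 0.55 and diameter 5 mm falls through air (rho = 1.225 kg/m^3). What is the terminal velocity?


A = pi*(d/2)^2 = pi*(5/2000)^2 = 1.96350e-05 m^2
vt = sqrt(2mg/(Cd*rho*A)) = sqrt(2*0.007*9.81/(0.55 * 1.225 * 1.96350e-05)) = 101.9 m/s

101.9 m/s


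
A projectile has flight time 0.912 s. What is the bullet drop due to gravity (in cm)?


drop = 0.5*g*t^2 = 0.5*9.81*0.912^2 = 4.0797 m ≈ 408 cm

408 cm


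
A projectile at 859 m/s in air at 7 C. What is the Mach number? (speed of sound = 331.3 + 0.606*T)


a = 331.3 + 0.606*(7) = 335.542 m/s
M = v/a = 859/335.542 = 2.56

2.56


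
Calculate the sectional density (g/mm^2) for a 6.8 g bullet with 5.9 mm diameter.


SD = m/d^2 = 6.8/5.9^2 = 0.1953 g/mm^2

0.1953 g/mm^2


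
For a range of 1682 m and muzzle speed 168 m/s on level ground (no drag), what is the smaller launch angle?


sin(2*theta) = R*g/v0^2 = 1682*9.81/168^2 = 0.584624, theta = arcsin(0.584624)/2 = 17.89°

17.89 degrees


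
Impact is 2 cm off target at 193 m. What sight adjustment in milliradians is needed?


1 mrad subtends 1 cm per 10 m of range, so adj = error_cm / (dist_m / 10) = 2 / (193/10) = 0.1036 mrad

0.1036 mrad


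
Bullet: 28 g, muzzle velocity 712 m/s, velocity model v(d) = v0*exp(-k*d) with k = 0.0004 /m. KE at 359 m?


v = v0*exp(-k*d) = 712*exp(-0.0004*359) = 616.759 m/s
E = 0.5*m*v^2 = 0.5*0.028*616.759^2 = 5325 J

5325 J


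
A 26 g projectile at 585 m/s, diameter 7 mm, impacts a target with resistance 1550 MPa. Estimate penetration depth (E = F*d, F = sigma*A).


A = pi*(d/2)^2 = pi*(7/2)^2 = 38.4845 mm^2
E = 0.5*m*v^2 = 0.5*0.026*585^2 = 4448.93 J
depth = E/(sigma*A) = 4448.93 J / (1550 MPa * 38.4845 mm^2) = 4448.93/(1550 * 38.4845) m = 0.0745826 m ≈ 74.58 mm

74.58 mm


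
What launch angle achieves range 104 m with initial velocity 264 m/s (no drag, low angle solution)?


sin(2*theta) = R*g/v0^2 = 104*9.81/264^2 = 0.0146384, theta = arcsin(0.0146384)/2 = 0.4194°

0.4194 degrees


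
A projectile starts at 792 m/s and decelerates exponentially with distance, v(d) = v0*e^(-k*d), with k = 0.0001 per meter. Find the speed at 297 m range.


v = v0*exp(-k*d) = 792*exp(-0.0001*297) = 768.8 m/s

768.8 m/s


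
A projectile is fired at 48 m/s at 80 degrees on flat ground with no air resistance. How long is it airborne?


T = 2*v0*sin(theta)/g = 2*48*sin(80°)/9.81 = 9.637 s

9.637 s


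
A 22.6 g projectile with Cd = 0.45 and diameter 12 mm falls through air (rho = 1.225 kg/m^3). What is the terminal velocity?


A = pi*(d/2)^2 = pi*(12/2000)^2 = 1.13097e-04 m^2
vt = sqrt(2mg/(Cd*rho*A)) = sqrt(2*0.0226*9.81/(0.45 * 1.225 * 1.13097e-04)) = 84.33 m/s

84.33 m/s


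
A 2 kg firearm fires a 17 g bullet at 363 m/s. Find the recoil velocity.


v_recoil = m_p * v_p / m_gun = 0.017 * 363 / 2 = 3.086 m/s

3.086 m/s


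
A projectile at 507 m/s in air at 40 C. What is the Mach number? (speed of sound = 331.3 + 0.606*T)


a = 331.3 + 0.606*(40) = 355.54 m/s
M = v/a = 507/355.54 = 1.426

1.426


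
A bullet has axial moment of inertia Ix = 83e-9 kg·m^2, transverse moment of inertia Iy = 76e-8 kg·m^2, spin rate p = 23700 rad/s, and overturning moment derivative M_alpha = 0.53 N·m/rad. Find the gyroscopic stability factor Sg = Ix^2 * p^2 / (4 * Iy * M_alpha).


Sg = Ix^2 * p^2 / (4 * Iy * M_alpha) = (83e-9)^2 * 23700^2 / (4 * 76e-8 * 0.53) = 2.402

2.402


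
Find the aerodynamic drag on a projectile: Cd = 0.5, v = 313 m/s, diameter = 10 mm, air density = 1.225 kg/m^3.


A = pi*(d/2)^2 = pi*(10/2000)^2 = 7.85398e-05 m^2
Fd = 0.5*Cd*rho*A*v^2 = 0.5*0.5*1.225*7.85398e-05*313^2 = 2.356 N

2.356 N


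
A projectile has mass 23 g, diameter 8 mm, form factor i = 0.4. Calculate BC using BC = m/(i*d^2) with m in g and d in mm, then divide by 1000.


BC = m/(i*d^2*1000) = 23/(0.4 * 8^2 * 1000) = 0.0008984

0.0008984


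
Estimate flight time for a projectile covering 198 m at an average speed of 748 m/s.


t = d/v = 198/748 = 0.2647 s

0.2647 s


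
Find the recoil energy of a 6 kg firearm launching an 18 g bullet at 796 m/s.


v_r = m_p*v_p/m_gun = 0.018*796/6 = 2.388 m/s, E_r = 0.5*m_gun*v_r^2 = 0.5*6*2.388^2 = 17.11 J

17.11 J


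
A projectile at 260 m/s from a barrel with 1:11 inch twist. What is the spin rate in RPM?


twist_m = 11*0.0254 = 0.2794 m
spin = v/twist = 260/0.2794 = 930.5655 rev/s
RPM = spin*60 = 930.5655*60 ≈ 55834 RPM

55834 RPM


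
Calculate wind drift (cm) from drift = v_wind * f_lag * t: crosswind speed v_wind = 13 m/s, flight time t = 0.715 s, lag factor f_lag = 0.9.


drift = v_wind * lag * t = 13 * 0.9 * 0.715 = 8.3655 m ≈ 836.6 cm

836.6 cm


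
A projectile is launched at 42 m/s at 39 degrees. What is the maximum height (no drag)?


H = (v0*sin(theta))^2 / (2g) = (42*sin(39°))^2 / (2*9.81) = 35.61 m

35.61 m


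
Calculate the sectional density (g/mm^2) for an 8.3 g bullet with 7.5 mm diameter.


SD = m/d^2 = 8.3/7.5^2 = 0.1476 g/mm^2

0.1476 g/mm^2


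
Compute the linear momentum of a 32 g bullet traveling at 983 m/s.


p = m*v = 0.032*983 = 31.46 kg·m/s

31.46 kg·m/s


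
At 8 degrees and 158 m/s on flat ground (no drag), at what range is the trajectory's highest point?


R = v0^2*sin(2*theta)/g = 158^2*sin(2*8°)/9.81 = 701.428 m
apex_dist = R/2 = 701.428/2 = 350.7 m

350.7 m


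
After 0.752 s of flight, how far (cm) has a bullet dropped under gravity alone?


drop = 0.5*g*t^2 = 0.5*9.81*0.752^2 = 2.7738 m ≈ 277.4 cm

277.4 cm


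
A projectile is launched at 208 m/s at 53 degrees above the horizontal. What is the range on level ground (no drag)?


R = v0^2 * sin(2*theta) / g = 208^2 * sin(2*53°) / 9.81 = 4239 m

4239 m


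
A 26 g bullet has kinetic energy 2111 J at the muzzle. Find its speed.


v = sqrt(2*E/m) = sqrt(2*2111/0.026) = 403 m/s

403 m/s


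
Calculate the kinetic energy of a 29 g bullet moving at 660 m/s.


E = 0.5*m*v^2 = 0.5*0.029*660^2 = 6316 J

6316 J


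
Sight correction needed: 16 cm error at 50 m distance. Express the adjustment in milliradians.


1 mrad subtends 1 cm per 10 m of range, so adj = error_cm / (dist_m / 10) = 16 / (50/10) = 3.2 mrad

3.2 mrad


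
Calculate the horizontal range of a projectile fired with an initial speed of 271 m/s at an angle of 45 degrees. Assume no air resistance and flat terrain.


R = v0^2 * sin(2*theta) / g = 271^2 * sin(2*45°) / 9.81 = 7486 m

7486 m


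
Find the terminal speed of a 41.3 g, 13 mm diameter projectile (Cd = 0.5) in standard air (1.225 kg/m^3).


A = pi*(d/2)^2 = pi*(13/2000)^2 = 1.32732e-04 m^2
vt = sqrt(2mg/(Cd*rho*A)) = sqrt(2*0.0413*9.81/(0.5 * 1.225 * 1.32732e-04)) = 99.84 m/s

99.84 m/s


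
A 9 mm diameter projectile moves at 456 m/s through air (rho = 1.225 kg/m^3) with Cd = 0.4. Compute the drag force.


A = pi*(d/2)^2 = pi*(9/2000)^2 = 6.36173e-05 m^2
Fd = 0.5*Cd*rho*A*v^2 = 0.5*0.4*1.225*6.36173e-05*456^2 = 3.241 N

3.241 N


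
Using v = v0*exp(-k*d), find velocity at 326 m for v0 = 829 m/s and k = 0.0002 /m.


v = v0*exp(-k*d) = 829*exp(-0.0002*326) = 776.7 m/s

776.7 m/s


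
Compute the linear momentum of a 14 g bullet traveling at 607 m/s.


p = m*v = 0.014*607 = 8.498 kg·m/s

8.498 kg·m/s


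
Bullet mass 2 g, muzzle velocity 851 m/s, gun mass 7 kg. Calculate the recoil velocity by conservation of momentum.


v_recoil = m_p * v_p / m_gun = 0.002 * 851 / 7 = 0.2431 m/s

0.2431 m/s


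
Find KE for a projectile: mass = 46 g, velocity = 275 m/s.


E = 0.5*m*v^2 = 0.5*0.046*275^2 = 1739 J

1739 J


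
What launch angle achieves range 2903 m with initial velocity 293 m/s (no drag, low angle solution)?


sin(2*theta) = R*g/v0^2 = 2903*9.81/293^2 = 0.331727, theta = arcsin(0.331727)/2 = 9.687°

9.687 degrees


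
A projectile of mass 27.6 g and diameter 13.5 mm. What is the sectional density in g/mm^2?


SD = m/d^2 = 27.6/13.5^2 = 0.1514 g/mm^2

0.1514 g/mm^2


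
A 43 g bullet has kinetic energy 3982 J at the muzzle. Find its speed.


v = sqrt(2*E/m) = sqrt(2*3982/0.043) = 430.4 m/s

430.4 m/s


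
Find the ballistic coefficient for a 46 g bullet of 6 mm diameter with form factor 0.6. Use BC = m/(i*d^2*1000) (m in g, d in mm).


BC = m/(i*d^2*1000) = 46/(0.6 * 6^2 * 1000) = 0.00213

0.00213


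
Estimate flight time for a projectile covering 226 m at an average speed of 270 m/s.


t = d/v = 226/270 = 0.837 s

0.837 s


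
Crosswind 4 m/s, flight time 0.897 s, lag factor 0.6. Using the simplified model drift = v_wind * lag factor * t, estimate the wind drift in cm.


drift = v_wind * lag * t = 4 * 0.6 * 0.897 = 2.1528 m ≈ 215.3 cm

215.3 cm


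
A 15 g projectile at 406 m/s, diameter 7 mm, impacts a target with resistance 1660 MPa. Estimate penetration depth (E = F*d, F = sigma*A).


A = pi*(d/2)^2 = pi*(7/2)^2 = 38.4845 mm^2
E = 0.5*m*v^2 = 0.5*0.015*406^2 = 1236.27 J
depth = E/(sigma*A) = 1236.27 J / (1660 MPa * 38.4845 mm^2) = 1236.27/(1660 * 38.4845) m = 0.0193517 m ≈ 19.35 mm

19.35 mm


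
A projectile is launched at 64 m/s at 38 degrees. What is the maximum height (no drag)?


H = (v0*sin(theta))^2 / (2g) = (64*sin(38°))^2 / (2*9.81) = 79.13 m

79.13 m


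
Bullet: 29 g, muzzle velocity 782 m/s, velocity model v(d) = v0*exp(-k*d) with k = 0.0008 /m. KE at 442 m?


v = v0*exp(-k*d) = 782*exp(-0.0008*442) = 549.086 m/s
E = 0.5*m*v^2 = 0.5*0.029*549.086^2 = 4372 J

4372 J


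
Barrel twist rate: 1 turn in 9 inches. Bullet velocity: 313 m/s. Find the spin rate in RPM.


twist_m = 9*0.0254 = 0.2286 m
spin = v/twist = 313/0.2286 = 1369.204 rev/s
RPM = spin*60 = 1369.204*60 ≈ 82152 RPM

82152 RPM


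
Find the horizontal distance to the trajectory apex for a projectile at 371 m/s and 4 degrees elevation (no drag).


R = v0^2*sin(2*theta)/g = 371^2*sin(2*4°)/9.81 = 1952.69 m
apex_dist = R/2 = 1952.69/2 = 976.3 m

976.3 m


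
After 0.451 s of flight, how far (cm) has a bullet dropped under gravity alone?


drop = 0.5*g*t^2 = 0.5*9.81*0.451^2 = 0.997682 m ≈ 99.77 cm

99.77 cm


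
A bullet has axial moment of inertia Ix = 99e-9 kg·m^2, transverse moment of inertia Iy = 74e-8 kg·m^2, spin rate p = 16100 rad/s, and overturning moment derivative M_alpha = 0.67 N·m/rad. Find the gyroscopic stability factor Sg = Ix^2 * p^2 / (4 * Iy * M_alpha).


Sg = Ix^2 * p^2 / (4 * Iy * M_alpha) = (99e-9)^2 * 16100^2 / (4 * 74e-8 * 0.67) = 1.281

1.281


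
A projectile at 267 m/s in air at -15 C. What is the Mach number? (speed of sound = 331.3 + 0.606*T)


a = 331.3 + 0.606*(-15) = 322.21 m/s
M = v/a = 267/322.21 = 0.8287

0.8287


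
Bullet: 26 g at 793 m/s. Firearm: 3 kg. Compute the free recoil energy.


v_r = m_p*v_p/m_gun = 0.026*793/3 = 6.87267 m/s, E_r = 0.5*m_gun*v_r^2 = 0.5*3*6.87267^2 = 70.85 J

70.85 J


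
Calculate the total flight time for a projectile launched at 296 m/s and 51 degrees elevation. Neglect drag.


T = 2*v0*sin(theta)/g = 2*296*sin(51°)/9.81 = 46.9 s

46.9 s


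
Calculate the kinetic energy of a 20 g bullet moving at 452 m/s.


E = 0.5*m*v^2 = 0.5*0.02*452^2 = 2043 J

2043 J


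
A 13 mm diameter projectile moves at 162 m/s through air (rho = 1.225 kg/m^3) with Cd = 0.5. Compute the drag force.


A = pi*(d/2)^2 = pi*(13/2000)^2 = 1.32732e-04 m^2
Fd = 0.5*Cd*rho*A*v^2 = 0.5*0.5*1.225*1.32732e-04*162^2 = 1.067 N

1.067 N


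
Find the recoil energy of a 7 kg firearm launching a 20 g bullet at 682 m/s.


v_r = m_p*v_p/m_gun = 0.02*682/7 = 1.94857 m/s, E_r = 0.5*m_gun*v_r^2 = 0.5*7*1.94857^2 = 13.29 J

13.29 J


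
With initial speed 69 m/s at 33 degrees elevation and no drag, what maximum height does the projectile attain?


H = (v0*sin(theta))^2 / (2g) = (69*sin(33°))^2 / (2*9.81) = 71.98 m

71.98 m


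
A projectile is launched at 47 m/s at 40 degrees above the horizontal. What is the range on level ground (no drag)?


R = v0^2 * sin(2*theta) / g = 47^2 * sin(2*40°) / 9.81 = 221.8 m

221.8 m


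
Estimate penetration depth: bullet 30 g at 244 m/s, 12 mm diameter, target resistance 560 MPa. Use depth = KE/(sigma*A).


A = pi*(d/2)^2 = pi*(12/2)^2 = 113.097 mm^2
E = 0.5*m*v^2 = 0.5*0.03*244^2 = 893.04 J
depth = E/(sigma*A) = 893.04 J / (560 MPa * 113.097 mm^2) = 893.04/(560 * 113.097) m = 0.0141004 m ≈ 14.1 mm

14.1 mm


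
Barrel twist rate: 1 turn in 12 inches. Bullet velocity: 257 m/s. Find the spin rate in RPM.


twist_m = 12*0.0254 = 0.3048 m
spin = v/twist = 257/0.3048 = 843.1759 rev/s
RPM = spin*60 = 843.1759*60 ≈ 50591 RPM

50591 RPM


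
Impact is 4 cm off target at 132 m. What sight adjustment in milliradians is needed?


1 mrad subtends 1 cm per 10 m of range, so adj = error_cm / (dist_m / 10) = 4 / (132/10) = 0.303 mrad

0.303 mrad


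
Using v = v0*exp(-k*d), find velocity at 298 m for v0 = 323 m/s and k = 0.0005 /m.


v = v0*exp(-k*d) = 323*exp(-0.0005*298) = 278.3 m/s

278.3 m/s


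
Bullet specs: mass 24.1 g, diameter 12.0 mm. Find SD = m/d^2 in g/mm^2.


SD = m/d^2 = 24.1/12.0^2 = 0.1674 g/mm^2

0.1674 g/mm^2


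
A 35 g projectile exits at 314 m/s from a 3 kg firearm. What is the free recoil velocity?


v_recoil = m_p * v_p / m_gun = 0.035 * 314 / 3 = 3.663 m/s

3.663 m/s


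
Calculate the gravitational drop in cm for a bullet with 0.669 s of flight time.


drop = 0.5*g*t^2 = 0.5*9.81*0.669^2 = 2.19529 m ≈ 219.5 cm

219.5 cm


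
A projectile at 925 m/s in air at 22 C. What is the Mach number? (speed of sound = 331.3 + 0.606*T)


a = 331.3 + 0.606*(22) = 344.632 m/s
M = v/a = 925/344.632 = 2.684

2.684


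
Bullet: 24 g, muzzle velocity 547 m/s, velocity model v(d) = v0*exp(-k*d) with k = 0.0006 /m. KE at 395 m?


v = v0*exp(-k*d) = 547*exp(-0.0006*395) = 431.578 m/s
E = 0.5*m*v^2 = 0.5*0.024*431.578^2 = 2235 J

2235 J


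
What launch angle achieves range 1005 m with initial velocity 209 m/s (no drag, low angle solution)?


sin(2*theta) = R*g/v0^2 = 1005*9.81/209^2 = 0.225706, theta = arcsin(0.225706)/2 = 6.522°

6.522 degrees


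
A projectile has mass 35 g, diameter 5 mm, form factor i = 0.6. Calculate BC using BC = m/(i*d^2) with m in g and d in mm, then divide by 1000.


BC = m/(i*d^2*1000) = 35/(0.6 * 5^2 * 1000) = 0.002333

0.002333


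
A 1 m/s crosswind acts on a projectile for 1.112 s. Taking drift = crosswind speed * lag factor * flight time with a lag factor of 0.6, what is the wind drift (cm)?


drift = v_wind * lag * t = 1 * 0.6 * 1.112 = 0.6672 m ≈ 66.72 cm

66.72 cm


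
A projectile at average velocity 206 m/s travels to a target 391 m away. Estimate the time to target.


t = d/v = 391/206 = 1.898 s

1.898 s


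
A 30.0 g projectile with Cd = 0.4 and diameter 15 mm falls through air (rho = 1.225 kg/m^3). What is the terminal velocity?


A = pi*(d/2)^2 = pi*(15/2000)^2 = 1.76715e-04 m^2
vt = sqrt(2mg/(Cd*rho*A)) = sqrt(2*0.03*9.81/(0.4 * 1.225 * 1.76715e-04)) = 82.45 m/s

82.45 m/s


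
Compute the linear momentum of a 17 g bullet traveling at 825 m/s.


p = m*v = 0.017*825 = 14.03 kg·m/s

14.03 kg·m/s


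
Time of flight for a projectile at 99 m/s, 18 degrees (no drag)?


T = 2*v0*sin(theta)/g = 2*99*sin(18°)/9.81 = 6.237 s

6.237 s


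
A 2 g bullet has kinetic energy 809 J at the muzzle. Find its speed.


v = sqrt(2*E/m) = sqrt(2*809/0.002) = 899.4 m/s

899.4 m/s


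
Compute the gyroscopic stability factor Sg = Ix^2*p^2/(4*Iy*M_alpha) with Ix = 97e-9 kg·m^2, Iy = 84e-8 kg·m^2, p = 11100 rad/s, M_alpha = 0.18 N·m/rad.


Sg = Ix^2 * p^2 / (4 * Iy * M_alpha) = (97e-9)^2 * 11100^2 / (4 * 84e-8 * 0.18) = 1.917

1.917


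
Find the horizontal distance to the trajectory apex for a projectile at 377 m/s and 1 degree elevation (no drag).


R = v0^2*sin(2*theta)/g = 377^2*sin(2*1°)/9.81 = 505.63 m
apex_dist = R/2 = 505.63/2 = 252.8 m

252.8 m


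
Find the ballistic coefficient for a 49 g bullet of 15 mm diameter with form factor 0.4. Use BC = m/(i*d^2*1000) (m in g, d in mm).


BC = m/(i*d^2*1000) = 49/(0.4 * 15^2 * 1000) = 0.0005444

0.0005444


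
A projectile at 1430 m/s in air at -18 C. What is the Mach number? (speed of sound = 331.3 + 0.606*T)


a = 331.3 + 0.606*(-18) = 320.392 m/s
M = v/a = 1430/320.392 = 4.463

4.463


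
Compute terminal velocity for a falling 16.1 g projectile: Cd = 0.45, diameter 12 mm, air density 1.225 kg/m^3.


A = pi*(d/2)^2 = pi*(12/2000)^2 = 1.13097e-04 m^2
vt = sqrt(2mg/(Cd*rho*A)) = sqrt(2*0.0161*9.81/(0.45 * 1.225 * 1.13097e-04)) = 71.18 m/s

71.18 m/s


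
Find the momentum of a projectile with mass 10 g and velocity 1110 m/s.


p = m*v = 0.01*1110 = 11.1 kg·m/s

11.1 kg·m/s


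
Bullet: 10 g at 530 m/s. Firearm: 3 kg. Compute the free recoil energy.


v_r = m_p*v_p/m_gun = 0.01*530/3 = 1.76667 m/s, E_r = 0.5*m_gun*v_r^2 = 0.5*3*1.76667^2 = 4.682 J

4.682 J


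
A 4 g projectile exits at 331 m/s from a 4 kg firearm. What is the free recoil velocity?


v_recoil = m_p * v_p / m_gun = 0.004 * 331 / 4 = 0.331 m/s

0.331 m/s


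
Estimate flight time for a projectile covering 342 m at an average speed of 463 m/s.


t = d/v = 342/463 = 0.7387 s

0.7387 s


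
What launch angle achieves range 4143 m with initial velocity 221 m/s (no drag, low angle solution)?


sin(2*theta) = R*g/v0^2 = 4143*9.81/221^2 = 0.832146, theta = arcsin(0.832146)/2 = 28.16°

28.16 degrees


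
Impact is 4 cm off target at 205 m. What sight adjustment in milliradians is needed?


1 mrad subtends 1 cm per 10 m of range, so adj = error_cm / (dist_m / 10) = 4 / (205/10) = 0.1951 mrad

0.1951 mrad


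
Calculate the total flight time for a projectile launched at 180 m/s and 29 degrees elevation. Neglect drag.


T = 2*v0*sin(theta)/g = 2*180*sin(29°)/9.81 = 17.79 s

17.79 s


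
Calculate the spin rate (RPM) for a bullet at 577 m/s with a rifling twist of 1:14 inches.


twist_m = 14*0.0254 = 0.3556 m
spin = v/twist = 577/0.3556 = 1622.61 rev/s
RPM = spin*60 = 1622.61*60 ≈ 97357 RPM

97357 RPM


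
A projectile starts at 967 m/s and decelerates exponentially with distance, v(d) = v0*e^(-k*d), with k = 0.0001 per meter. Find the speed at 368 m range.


v = v0*exp(-k*d) = 967*exp(-0.0001*368) = 932.1 m/s

932.1 m/s


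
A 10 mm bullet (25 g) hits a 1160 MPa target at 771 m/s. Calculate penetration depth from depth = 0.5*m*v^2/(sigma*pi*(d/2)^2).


A = pi*(d/2)^2 = pi*(10/2)^2 = 78.5398 mm^2
E = 0.5*m*v^2 = 0.5*0.025*771^2 = 7430.51 J
depth = E/(sigma*A) = 7430.51 J / (1160 MPa * 78.5398 mm^2) = 7430.51/(1160 * 78.5398) m = 0.0815588 m ≈ 81.56 mm

81.56 mm


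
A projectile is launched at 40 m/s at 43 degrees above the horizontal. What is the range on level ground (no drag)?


R = v0^2 * sin(2*theta) / g = 40^2 * sin(2*43°) / 9.81 = 162.7 m

162.7 m


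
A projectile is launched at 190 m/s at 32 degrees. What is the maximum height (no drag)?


H = (v0*sin(theta))^2 / (2g) = (190*sin(32°))^2 / (2*9.81) = 516.7 m

516.7 m


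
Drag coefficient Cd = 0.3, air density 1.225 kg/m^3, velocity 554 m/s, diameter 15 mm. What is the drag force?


A = pi*(d/2)^2 = pi*(15/2000)^2 = 1.76715e-04 m^2
Fd = 0.5*Cd*rho*A*v^2 = 0.5*0.3*1.225*1.76715e-04*554^2 = 9.966 N

9.966 N


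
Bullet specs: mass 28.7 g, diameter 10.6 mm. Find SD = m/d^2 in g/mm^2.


SD = m/d^2 = 28.7/10.6^2 = 0.2554 g/mm^2

0.2554 g/mm^2


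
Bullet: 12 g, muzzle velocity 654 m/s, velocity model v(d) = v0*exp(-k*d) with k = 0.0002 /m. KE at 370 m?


v = v0*exp(-k*d) = 654*exp(-0.0002*370) = 607.351 m/s
E = 0.5*m*v^2 = 0.5*0.012*607.351^2 = 2213 J

2213 J


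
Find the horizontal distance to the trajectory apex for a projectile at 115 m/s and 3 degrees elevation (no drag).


R = v0^2*sin(2*theta)/g = 115^2*sin(2*3°)/9.81 = 140.916 m
apex_dist = R/2 = 140.916/2 = 70.46 m

70.46 m


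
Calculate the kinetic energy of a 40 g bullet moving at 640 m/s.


E = 0.5*m*v^2 = 0.5*0.04*640^2 = 8192 J

8192 J


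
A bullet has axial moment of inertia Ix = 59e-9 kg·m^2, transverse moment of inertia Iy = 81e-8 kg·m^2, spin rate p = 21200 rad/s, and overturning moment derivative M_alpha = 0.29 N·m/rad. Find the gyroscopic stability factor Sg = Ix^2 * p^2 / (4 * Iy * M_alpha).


Sg = Ix^2 * p^2 / (4 * Iy * M_alpha) = (59e-9)^2 * 21200^2 / (4 * 81e-8 * 0.29) = 1.665

1.665


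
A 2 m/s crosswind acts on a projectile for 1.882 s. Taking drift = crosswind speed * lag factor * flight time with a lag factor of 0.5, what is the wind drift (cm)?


drift = v_wind * lag * t = 2 * 0.5 * 1.882 = 1.882 m ≈ 188.2 cm

188.2 cm


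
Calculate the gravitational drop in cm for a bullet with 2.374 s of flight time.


drop = 0.5*g*t^2 = 0.5*9.81*2.374^2 = 27.644 m ≈ 2764 cm

2764 cm


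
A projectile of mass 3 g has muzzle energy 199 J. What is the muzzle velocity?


v = sqrt(2*E/m) = sqrt(2*199/0.003) = 364.2 m/s

364.2 m/s


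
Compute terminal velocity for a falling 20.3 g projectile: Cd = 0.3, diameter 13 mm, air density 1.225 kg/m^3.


A = pi*(d/2)^2 = pi*(13/2000)^2 = 1.32732e-04 m^2
vt = sqrt(2mg/(Cd*rho*A)) = sqrt(2*0.0203*9.81/(0.3 * 1.225 * 1.32732e-04)) = 90.36 m/s

90.36 m/s


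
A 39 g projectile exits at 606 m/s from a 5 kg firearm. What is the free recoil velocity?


v_recoil = m_p * v_p / m_gun = 0.039 * 606 / 5 = 4.727 m/s

4.727 m/s


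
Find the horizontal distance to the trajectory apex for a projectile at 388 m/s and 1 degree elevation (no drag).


R = v0^2*sin(2*theta)/g = 388^2*sin(2*1°)/9.81 = 535.567 m
apex_dist = R/2 = 535.567/2 = 267.8 m

267.8 m


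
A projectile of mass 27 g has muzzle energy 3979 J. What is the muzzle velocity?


v = sqrt(2*E/m) = sqrt(2*3979/0.027) = 542.9 m/s

542.9 m/s


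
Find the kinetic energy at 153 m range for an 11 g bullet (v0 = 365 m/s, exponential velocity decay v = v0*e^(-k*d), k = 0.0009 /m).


v = v0*exp(-k*d) = 365*exp(-0.0009*153) = 318.046 m/s
E = 0.5*m*v^2 = 0.5*0.011*318.046^2 = 556.3 J

556.3 J


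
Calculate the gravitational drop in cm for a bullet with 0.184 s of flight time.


drop = 0.5*g*t^2 = 0.5*9.81*0.184^2 = 0.166064 m ≈ 16.61 cm

16.61 cm


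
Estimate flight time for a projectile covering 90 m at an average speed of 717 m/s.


t = d/v = 90/717 = 0.1255 s

0.1255 s


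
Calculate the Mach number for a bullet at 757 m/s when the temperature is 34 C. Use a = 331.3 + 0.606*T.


a = 331.3 + 0.606*(34) = 351.904 m/s
M = v/a = 757/351.904 = 2.151

2.151


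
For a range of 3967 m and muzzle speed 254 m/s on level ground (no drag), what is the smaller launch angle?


sin(2*theta) = R*g/v0^2 = 3967*9.81/254^2 = 0.603203, theta = arcsin(0.603203)/2 = 18.55°

18.55 degrees


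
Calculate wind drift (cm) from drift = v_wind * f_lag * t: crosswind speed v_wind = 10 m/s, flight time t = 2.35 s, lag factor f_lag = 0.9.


drift = v_wind * lag * t = 10 * 0.9 * 2.35 = 21.15 m ≈ 2115 cm

2115 cm


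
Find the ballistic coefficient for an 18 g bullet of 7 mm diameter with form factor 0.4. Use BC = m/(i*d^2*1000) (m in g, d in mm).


BC = m/(i*d^2*1000) = 18/(0.4 * 7^2 * 1000) = 0.0009184

0.0009184


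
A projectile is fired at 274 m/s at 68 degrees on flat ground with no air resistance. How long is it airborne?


T = 2*v0*sin(theta)/g = 2*274*sin(68°)/9.81 = 51.79 s

51.79 s


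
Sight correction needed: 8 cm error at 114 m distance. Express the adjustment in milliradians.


1 mrad subtends 1 cm per 10 m of range, so adj = error_cm / (dist_m / 10) = 8 / (114/10) = 0.7018 mrad

0.7018 mrad


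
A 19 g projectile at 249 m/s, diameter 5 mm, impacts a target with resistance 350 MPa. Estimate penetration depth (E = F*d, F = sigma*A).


A = pi*(d/2)^2 = pi*(5/2)^2 = 19.635 mm^2
E = 0.5*m*v^2 = 0.5*0.019*249^2 = 589.01 J
depth = E/(sigma*A) = 589.01 J / (350 MPa * 19.635 mm^2) = 589.01/(350 * 19.635) m = 0.0857086 m ≈ 85.71 mm

85.71 mm


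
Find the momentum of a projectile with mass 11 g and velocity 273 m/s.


p = m*v = 0.011*273 = 3.003 kg·m/s

3.003 kg·m/s


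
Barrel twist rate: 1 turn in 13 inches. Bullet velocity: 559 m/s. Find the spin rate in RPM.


twist_m = 13*0.0254 = 0.3302 m
spin = v/twist = 559/0.3302 = 1692.913 rev/s
RPM = spin*60 = 1692.913*60 ≈ 101575 RPM

101575 RPM


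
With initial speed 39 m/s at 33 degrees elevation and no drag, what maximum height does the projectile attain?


H = (v0*sin(theta))^2 / (2g) = (39*sin(33°))^2 / (2*9.81) = 23 m

23 m


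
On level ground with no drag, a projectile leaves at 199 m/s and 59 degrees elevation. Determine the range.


R = v0^2 * sin(2*theta) / g = 199^2 * sin(2*59°) / 9.81 = 3564 m

3564 m


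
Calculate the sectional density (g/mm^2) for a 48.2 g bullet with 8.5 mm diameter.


SD = m/d^2 = 48.2/8.5^2 = 0.6671 g/mm^2

0.6671 g/mm^2


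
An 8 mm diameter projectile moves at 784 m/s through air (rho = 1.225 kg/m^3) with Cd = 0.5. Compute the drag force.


A = pi*(d/2)^2 = pi*(8/2000)^2 = 5.02655e-05 m^2
Fd = 0.5*Cd*rho*A*v^2 = 0.5*0.5*1.225*5.02655e-05*784^2 = 9.462 N

9.462 N


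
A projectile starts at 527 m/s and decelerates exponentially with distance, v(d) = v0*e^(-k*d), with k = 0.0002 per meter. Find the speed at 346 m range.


v = v0*exp(-k*d) = 527*exp(-0.0002*346) = 491.8 m/s

491.8 m/s


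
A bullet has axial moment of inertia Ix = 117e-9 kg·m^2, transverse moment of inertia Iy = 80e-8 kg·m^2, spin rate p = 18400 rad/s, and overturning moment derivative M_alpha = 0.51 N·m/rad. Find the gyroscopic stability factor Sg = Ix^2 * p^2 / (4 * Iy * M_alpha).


Sg = Ix^2 * p^2 / (4 * Iy * M_alpha) = (117e-9)^2 * 18400^2 / (4 * 80e-8 * 0.51) = 2.84

2.84


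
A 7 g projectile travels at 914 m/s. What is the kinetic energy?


E = 0.5*m*v^2 = 0.5*0.007*914^2 = 2924 J

2924 J


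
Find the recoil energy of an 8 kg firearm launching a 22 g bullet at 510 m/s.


v_r = m_p*v_p/m_gun = 0.022*510/8 = 1.4025 m/s, E_r = 0.5*m_gun*v_r^2 = 0.5*8*1.4025^2 = 7.868 J

7.868 J


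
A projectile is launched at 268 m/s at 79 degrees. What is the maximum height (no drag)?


H = (v0*sin(theta))^2 / (2g) = (268*sin(79°))^2 / (2*9.81) = 3527 m

3527 m


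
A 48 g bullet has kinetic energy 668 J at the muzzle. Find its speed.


v = sqrt(2*E/m) = sqrt(2*668/0.048) = 166.8 m/s

166.8 m/s


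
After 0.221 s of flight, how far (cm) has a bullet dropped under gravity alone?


drop = 0.5*g*t^2 = 0.5*9.81*0.221^2 = 0.239565 m ≈ 23.96 cm

23.96 cm


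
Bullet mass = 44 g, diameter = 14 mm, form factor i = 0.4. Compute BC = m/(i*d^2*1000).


BC = m/(i*d^2*1000) = 44/(0.4 * 14^2 * 1000) = 0.0005612

0.0005612


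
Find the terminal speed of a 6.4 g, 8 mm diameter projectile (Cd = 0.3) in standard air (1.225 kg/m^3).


A = pi*(d/2)^2 = pi*(8/2000)^2 = 5.02655e-05 m^2
vt = sqrt(2mg/(Cd*rho*A)) = sqrt(2*0.0064*9.81/(0.3 * 1.225 * 5.02655e-05)) = 82.45 m/s

82.45 m/s


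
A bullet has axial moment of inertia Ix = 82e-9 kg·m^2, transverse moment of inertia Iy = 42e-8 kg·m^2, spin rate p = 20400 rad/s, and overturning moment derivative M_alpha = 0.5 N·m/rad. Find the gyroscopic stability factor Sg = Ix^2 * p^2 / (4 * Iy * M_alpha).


Sg = Ix^2 * p^2 / (4 * Iy * M_alpha) = (82e-9)^2 * 20400^2 / (4 * 42e-8 * 0.5) = 3.331

3.331


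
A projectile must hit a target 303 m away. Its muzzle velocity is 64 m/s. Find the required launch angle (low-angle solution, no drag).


sin(2*theta) = R*g/v0^2 = 303*9.81/64^2 = 0.725691, theta = arcsin(0.725691)/2 = 23.26°

23.26 degrees


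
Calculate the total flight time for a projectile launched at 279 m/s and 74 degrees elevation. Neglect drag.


T = 2*v0*sin(theta)/g = 2*279*sin(74°)/9.81 = 54.68 s

54.68 s


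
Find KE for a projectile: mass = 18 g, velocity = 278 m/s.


E = 0.5*m*v^2 = 0.5*0.018*278^2 = 695.6 J

695.6 J


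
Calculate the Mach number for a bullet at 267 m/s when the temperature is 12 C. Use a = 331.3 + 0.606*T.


a = 331.3 + 0.606*(12) = 338.572 m/s
M = v/a = 267/338.572 = 0.7886

0.7886


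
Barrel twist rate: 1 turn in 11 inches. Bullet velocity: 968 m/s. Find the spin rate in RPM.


twist_m = 11*0.0254 = 0.2794 m
spin = v/twist = 968/0.2794 = 3464.567 rev/s
RPM = spin*60 = 3464.567*60 ≈ 207874 RPM

207874 RPM


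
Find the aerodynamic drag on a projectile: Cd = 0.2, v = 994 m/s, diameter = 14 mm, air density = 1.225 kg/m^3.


A = pi*(d/2)^2 = pi*(14/2000)^2 = 1.53938e-04 m^2
Fd = 0.5*Cd*rho*A*v^2 = 0.5*0.2*1.225*1.53938e-04*994^2 = 18.63 N

18.63 N


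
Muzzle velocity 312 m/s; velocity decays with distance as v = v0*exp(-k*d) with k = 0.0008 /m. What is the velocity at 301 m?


v = v0*exp(-k*d) = 312*exp(-0.0008*301) = 245.2 m/s

245.2 m/s


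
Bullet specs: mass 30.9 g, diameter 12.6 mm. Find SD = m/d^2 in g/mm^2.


SD = m/d^2 = 30.9/12.6^2 = 0.1946 g/mm^2

0.1946 g/mm^2


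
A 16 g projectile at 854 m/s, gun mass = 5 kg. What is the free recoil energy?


v_r = m_p*v_p/m_gun = 0.016*854/5 = 2.7328 m/s, E_r = 0.5*m_gun*v_r^2 = 0.5*5*2.7328^2 = 18.67 J

18.67 J


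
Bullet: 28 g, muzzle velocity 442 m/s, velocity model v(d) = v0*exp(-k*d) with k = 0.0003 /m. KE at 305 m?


v = v0*exp(-k*d) = 442*exp(-0.0003*305) = 403.352 m/s
E = 0.5*m*v^2 = 0.5*0.028*403.352^2 = 2278 J

2278 J


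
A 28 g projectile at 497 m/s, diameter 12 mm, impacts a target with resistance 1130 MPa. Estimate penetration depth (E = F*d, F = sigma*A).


A = pi*(d/2)^2 = pi*(12/2)^2 = 113.097 mm^2
E = 0.5*m*v^2 = 0.5*0.028*497^2 = 3458.13 J
depth = E/(sigma*A) = 3458.13 J / (1130 MPa * 113.097 mm^2) = 3458.13/(1130 * 113.097) m = 0.0270589 m ≈ 27.06 mm

27.06 mm


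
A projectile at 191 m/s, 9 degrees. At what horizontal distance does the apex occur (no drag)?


R = v0^2*sin(2*theta)/g = 191^2*sin(2*9°)/9.81 = 1149.16 m
apex_dist = R/2 = 1149.16/2 = 574.6 m

574.6 m


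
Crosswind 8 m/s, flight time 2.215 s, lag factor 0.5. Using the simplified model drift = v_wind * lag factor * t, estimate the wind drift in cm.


drift = v_wind * lag * t = 8 * 0.5 * 2.215 = 8.86 m ≈ 886 cm

886 cm


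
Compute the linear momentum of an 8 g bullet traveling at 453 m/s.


p = m*v = 0.008*453 = 3.624 kg·m/s

3.624 kg·m/s


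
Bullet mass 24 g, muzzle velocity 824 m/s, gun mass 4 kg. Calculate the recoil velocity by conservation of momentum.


v_recoil = m_p * v_p / m_gun = 0.024 * 824 / 4 = 4.944 m/s

4.944 m/s


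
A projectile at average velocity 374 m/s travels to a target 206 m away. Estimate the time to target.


t = d/v = 206/374 = 0.5508 s

0.5508 s


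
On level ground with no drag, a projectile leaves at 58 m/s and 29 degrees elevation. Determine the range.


R = v0^2 * sin(2*theta) / g = 58^2 * sin(2*29°) / 9.81 = 290.8 m

290.8 m


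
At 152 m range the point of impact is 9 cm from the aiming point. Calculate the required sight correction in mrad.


1 mrad subtends 1 cm per 10 m of range, so adj = error_cm / (dist_m / 10) = 9 / (152/10) = 0.5921 mrad

0.5921 mrad


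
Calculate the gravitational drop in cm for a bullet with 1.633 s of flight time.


drop = 0.5*g*t^2 = 0.5*9.81*1.633^2 = 13.0801 m ≈ 1308 cm

1308 cm


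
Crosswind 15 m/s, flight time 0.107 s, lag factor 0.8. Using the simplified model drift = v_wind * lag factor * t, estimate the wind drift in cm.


drift = v_wind * lag * t = 15 * 0.8 * 0.107 = 1.284 m ≈ 128.4 cm

128.4 cm


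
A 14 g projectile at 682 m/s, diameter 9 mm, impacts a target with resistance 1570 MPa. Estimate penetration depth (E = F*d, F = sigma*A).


A = pi*(d/2)^2 = pi*(9/2)^2 = 63.6173 mm^2
E = 0.5*m*v^2 = 0.5*0.014*682^2 = 3255.87 J
depth = E/(sigma*A) = 3255.87 J / (1570 MPa * 63.6173 mm^2) = 3255.87/(1570 * 63.6173) m = 0.0325981 m ≈ 32.6 mm

32.6 mm


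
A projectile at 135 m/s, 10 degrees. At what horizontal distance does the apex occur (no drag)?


R = v0^2*sin(2*theta)/g = 135^2*sin(2*10°)/9.81 = 635.404 m
apex_dist = R/2 = 635.404/2 = 317.7 m

317.7 m


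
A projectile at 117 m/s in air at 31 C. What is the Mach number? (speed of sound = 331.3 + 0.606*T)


a = 331.3 + 0.606*(31) = 350.086 m/s
M = v/a = 117/350.086 = 0.3342

0.3342


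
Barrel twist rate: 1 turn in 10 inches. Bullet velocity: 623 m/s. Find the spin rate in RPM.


twist_m = 10*0.0254 = 0.254 m
spin = v/twist = 623/0.254 = 2452.756 rev/s
RPM = spin*60 = 2452.756*60 ≈ 147165 RPM

147165 RPM


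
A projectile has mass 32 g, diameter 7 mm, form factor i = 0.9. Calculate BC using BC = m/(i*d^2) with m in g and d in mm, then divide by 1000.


BC = m/(i*d^2*1000) = 32/(0.9 * 7^2 * 1000) = 0.0007256

0.0007256


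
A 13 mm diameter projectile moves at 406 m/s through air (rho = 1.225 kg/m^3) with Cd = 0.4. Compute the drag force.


A = pi*(d/2)^2 = pi*(13/2000)^2 = 1.32732e-04 m^2
Fd = 0.5*Cd*rho*A*v^2 = 0.5*0.4*1.225*1.32732e-04*406^2 = 5.36 N

5.36 N


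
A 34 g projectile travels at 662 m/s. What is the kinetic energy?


E = 0.5*m*v^2 = 0.5*0.034*662^2 = 7450 J

7450 J


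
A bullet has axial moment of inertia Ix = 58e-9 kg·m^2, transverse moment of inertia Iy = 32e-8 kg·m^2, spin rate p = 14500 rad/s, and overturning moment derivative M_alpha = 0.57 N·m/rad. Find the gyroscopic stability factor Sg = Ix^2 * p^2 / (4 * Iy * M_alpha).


Sg = Ix^2 * p^2 / (4 * Iy * M_alpha) = (58e-9)^2 * 14500^2 / (4 * 32e-8 * 0.57) = 0.9694

0.9694


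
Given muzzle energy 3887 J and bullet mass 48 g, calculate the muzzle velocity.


v = sqrt(2*E/m) = sqrt(2*3887/0.048) = 402.4 m/s

402.4 m/s


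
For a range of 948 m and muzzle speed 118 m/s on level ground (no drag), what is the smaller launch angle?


sin(2*theta) = R*g/v0^2 = 948*9.81/118^2 = 0.667903, theta = arcsin(0.667903)/2 = 20.95°

20.95 degrees


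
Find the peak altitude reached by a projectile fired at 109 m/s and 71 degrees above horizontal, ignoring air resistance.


H = (v0*sin(theta))^2 / (2g) = (109*sin(71°))^2 / (2*9.81) = 541.4 m

541.4 m


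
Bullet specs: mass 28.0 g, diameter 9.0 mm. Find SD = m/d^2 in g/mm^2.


SD = m/d^2 = 28.0/9.0^2 = 0.3457 g/mm^2

0.3457 g/mm^2


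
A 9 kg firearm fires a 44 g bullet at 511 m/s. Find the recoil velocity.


v_recoil = m_p * v_p / m_gun = 0.044 * 511 / 9 = 2.498 m/s

2.498 m/s


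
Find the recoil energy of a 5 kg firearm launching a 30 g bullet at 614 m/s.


v_r = m_p*v_p/m_gun = 0.03*614/5 = 3.684 m/s, E_r = 0.5*m_gun*v_r^2 = 0.5*5*3.684^2 = 33.93 J

33.93 J


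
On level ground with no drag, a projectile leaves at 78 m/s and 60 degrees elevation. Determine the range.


R = v0^2 * sin(2*theta) / g = 78^2 * sin(2*60°) / 9.81 = 537.1 m

537.1 m


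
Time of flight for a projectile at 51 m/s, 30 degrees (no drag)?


T = 2*v0*sin(theta)/g = 2*51*sin(30°)/9.81 = 5.199 s

5.199 s


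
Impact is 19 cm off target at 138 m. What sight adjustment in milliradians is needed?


1 mrad subtends 1 cm per 10 m of range, so adj = error_cm / (dist_m / 10) = 19 / (138/10) = 1.377 mrad

1.377 mrad


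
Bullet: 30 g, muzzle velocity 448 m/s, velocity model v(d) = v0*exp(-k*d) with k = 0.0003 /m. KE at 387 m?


v = v0*exp(-k*d) = 448*exp(-0.0003*387) = 398.893 m/s
E = 0.5*m*v^2 = 0.5*0.03*398.893^2 = 2387 J

2387 J


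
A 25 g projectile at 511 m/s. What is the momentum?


p = m*v = 0.025*511 = 12.78 kg·m/s

12.78 kg·m/s


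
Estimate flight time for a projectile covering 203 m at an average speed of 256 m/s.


t = d/v = 203/256 = 0.793 s

0.793 s
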